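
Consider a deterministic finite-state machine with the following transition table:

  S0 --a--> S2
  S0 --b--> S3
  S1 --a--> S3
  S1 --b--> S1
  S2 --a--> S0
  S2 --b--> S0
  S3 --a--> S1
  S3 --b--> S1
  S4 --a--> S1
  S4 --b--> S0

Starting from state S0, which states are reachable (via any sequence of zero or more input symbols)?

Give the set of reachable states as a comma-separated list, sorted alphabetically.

Answer: S0, S1, S2, S3

Derivation:
BFS from S0:
  visit S0: S0--a-->S2 (new), S0--b-->S3 (new)
  visit S2: S2--a-->S0 (seen), S2--b-->S0 (seen)
  visit S3: S3--a-->S1 (new), S3--b-->S1 (seen)
  visit S1: S1--a-->S3 (seen), S1--b-->S1 (seen)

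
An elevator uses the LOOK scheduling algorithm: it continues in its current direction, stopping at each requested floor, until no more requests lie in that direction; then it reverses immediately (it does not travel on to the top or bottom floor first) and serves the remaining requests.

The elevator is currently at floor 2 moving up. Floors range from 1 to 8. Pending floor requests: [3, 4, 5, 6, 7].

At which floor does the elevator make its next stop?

Answer: 3

Derivation:
Current floor: 2, direction: up
Requests above: [3, 4, 5, 6, 7]
Requests below: []
Moving up and requests lie above → nearest above is min([3, 4, 5, 6, 7]) = 3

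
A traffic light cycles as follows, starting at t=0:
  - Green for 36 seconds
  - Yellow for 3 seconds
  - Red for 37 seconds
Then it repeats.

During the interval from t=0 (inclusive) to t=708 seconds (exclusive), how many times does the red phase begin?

Cycle = 36+3+37 = 76s
red phase starts at t = k*76 + 39 for k=0,1,2,...
Need k*76+39 < 708 → k < 8.803
k ∈ {0, ..., 8} → 9 starts

Answer: 9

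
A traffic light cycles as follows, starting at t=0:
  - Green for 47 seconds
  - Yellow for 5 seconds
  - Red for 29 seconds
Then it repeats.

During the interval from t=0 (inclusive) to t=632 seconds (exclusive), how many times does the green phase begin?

Cycle = 47+5+29 = 81s
green phase starts at t = k*81 + 0 for k=0,1,2,...
Need k*81+0 < 632 → k < 7.802
k ∈ {0, ..., 7} → 8 starts

Answer: 8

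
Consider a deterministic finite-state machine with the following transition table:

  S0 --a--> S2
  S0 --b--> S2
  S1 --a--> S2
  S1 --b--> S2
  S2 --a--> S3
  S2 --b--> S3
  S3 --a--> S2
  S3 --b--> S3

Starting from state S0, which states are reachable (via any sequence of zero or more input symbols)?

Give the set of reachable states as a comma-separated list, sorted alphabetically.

Answer: S0, S2, S3

Derivation:
BFS from S0:
  visit S0: S0--a-->S2 (new), S0--b-->S2 (seen)
  visit S2: S2--a-->S3 (new), S2--b-->S3 (seen)
  visit S3: S3--a-->S2 (seen), S3--b-->S3 (seen)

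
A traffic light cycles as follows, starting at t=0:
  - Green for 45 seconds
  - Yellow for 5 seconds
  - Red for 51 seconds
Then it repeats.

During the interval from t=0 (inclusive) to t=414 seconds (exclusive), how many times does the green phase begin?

Cycle = 45+5+51 = 101s
green phase starts at t = k*101 + 0 for k=0,1,2,...
Need k*101+0 < 414 → k < 4.099
k ∈ {0, ..., 4} → 5 starts

Answer: 5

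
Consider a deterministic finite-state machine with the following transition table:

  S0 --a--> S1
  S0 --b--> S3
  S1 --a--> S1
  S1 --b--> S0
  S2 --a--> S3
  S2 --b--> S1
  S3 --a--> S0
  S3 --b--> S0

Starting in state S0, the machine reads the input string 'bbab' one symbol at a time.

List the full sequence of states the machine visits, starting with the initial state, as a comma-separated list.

Answer: S0, S3, S0, S1, S0

Derivation:
Start: S0
  read 'b': S0 --b--> S3
  read 'b': S3 --b--> S0
  read 'a': S0 --a--> S1
  read 'b': S1 --b--> S0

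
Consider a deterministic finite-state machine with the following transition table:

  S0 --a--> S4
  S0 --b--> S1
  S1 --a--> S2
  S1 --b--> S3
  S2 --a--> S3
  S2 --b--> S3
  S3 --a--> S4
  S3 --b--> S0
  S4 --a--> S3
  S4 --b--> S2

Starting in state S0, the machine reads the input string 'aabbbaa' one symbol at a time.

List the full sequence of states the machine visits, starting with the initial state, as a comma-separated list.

Answer: S0, S4, S3, S0, S1, S3, S4, S3

Derivation:
Start: S0
  read 'a': S0 --a--> S4
  read 'a': S4 --a--> S3
  read 'b': S3 --b--> S0
  read 'b': S0 --b--> S1
  read 'b': S1 --b--> S3
  read 'a': S3 --a--> S4
  read 'a': S4 --a--> S3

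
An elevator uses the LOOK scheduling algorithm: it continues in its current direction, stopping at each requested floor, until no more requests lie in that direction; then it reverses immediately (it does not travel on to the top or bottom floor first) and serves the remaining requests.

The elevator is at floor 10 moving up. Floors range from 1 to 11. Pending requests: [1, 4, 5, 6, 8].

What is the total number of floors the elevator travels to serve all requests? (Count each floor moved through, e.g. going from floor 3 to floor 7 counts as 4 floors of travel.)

Start at floor 10 moving up, LOOK stop order: [8, 6, 5, 4, 1]
  10 → 8: |8-10| = 2, total = 2
  8 → 6: |6-8| = 2, total = 4
  6 → 5: |5-6| = 1, total = 5
  5 → 4: |4-5| = 1, total = 6
  4 → 1: |1-4| = 3, total = 9

Answer: 9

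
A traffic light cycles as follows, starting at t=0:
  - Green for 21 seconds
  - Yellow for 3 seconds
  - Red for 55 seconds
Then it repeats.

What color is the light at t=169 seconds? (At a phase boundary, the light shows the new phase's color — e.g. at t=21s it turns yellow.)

Cycle length = 21 + 3 + 55 = 79s
t = 169, phase_t = 169 mod 79 = 11
11 < 21 (green end) → GREEN

Answer: green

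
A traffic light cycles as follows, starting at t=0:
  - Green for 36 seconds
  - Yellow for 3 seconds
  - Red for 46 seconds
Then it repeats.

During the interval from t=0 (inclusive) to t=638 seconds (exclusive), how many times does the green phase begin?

Answer: 8

Derivation:
Cycle = 36+3+46 = 85s
green phase starts at t = k*85 + 0 for k=0,1,2,...
Need k*85+0 < 638 → k < 7.506
k ∈ {0, ..., 7} → 8 starts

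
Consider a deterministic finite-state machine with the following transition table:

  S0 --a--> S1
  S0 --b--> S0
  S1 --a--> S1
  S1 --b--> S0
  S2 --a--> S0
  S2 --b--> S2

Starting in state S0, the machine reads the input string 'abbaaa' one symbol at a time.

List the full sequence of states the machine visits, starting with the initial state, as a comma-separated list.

Answer: S0, S1, S0, S0, S1, S1, S1

Derivation:
Start: S0
  read 'a': S0 --a--> S1
  read 'b': S1 --b--> S0
  read 'b': S0 --b--> S0
  read 'a': S0 --a--> S1
  read 'a': S1 --a--> S1
  read 'a': S1 --a--> S1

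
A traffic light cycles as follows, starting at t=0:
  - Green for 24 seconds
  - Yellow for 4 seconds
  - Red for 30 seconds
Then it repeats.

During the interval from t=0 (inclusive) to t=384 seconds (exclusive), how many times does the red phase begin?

Cycle = 24+4+30 = 58s
red phase starts at t = k*58 + 28 for k=0,1,2,...
Need k*58+28 < 384 → k < 6.138
k ∈ {0, ..., 6} → 7 starts

Answer: 7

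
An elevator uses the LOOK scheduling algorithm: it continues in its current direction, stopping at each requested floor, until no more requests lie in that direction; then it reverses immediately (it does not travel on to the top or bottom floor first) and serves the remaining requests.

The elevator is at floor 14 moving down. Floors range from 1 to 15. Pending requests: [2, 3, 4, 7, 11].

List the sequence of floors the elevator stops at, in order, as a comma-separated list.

Current: 14, moving DOWN
Serve below first (descending): [11, 7, 4, 3, 2]
Then reverse, serve above (ascending): []

Answer: 11, 7, 4, 3, 2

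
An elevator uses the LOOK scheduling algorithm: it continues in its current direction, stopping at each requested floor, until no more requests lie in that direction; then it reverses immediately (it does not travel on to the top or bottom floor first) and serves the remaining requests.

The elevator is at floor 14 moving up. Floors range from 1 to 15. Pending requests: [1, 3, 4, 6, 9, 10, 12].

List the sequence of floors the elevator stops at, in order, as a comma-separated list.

Answer: 12, 10, 9, 6, 4, 3, 1

Derivation:
Current: 14, moving UP
Serve above first (ascending): []
Then reverse, serve below (descending): [12, 10, 9, 6, 4, 3, 1]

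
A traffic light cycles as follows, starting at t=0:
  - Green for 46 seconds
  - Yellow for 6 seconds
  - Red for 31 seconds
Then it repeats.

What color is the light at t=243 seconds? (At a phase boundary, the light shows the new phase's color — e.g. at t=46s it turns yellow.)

Answer: red

Derivation:
Cycle length = 46 + 6 + 31 = 83s
t = 243, phase_t = 243 mod 83 = 77
77 >= 52 → RED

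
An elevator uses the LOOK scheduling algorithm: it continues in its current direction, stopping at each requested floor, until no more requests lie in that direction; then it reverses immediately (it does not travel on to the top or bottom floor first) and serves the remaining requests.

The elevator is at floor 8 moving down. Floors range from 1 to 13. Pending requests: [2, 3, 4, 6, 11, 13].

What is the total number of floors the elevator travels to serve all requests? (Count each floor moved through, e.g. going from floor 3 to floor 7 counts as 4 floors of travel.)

Start at floor 8 moving down, LOOK stop order: [6, 4, 3, 2, 11, 13]
  8 → 6: |6-8| = 2, total = 2
  6 → 4: |4-6| = 2, total = 4
  4 → 3: |3-4| = 1, total = 5
  3 → 2: |2-3| = 1, total = 6
  2 → 11: |11-2| = 9, total = 15
  11 → 13: |13-11| = 2, total = 17

Answer: 17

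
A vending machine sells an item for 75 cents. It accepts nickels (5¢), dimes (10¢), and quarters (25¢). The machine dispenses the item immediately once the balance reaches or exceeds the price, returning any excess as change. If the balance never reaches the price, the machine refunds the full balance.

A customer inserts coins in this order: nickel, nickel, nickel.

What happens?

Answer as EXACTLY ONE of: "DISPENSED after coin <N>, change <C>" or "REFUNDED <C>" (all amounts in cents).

Answer: REFUNDED 15

Derivation:
Price: 75¢
Coin 1 (nickel, 5¢): balance = 5¢
Coin 2 (nickel, 5¢): balance = 10¢
Coin 3 (nickel, 5¢): balance = 15¢
All coins inserted, balance 15¢ < price 75¢ → REFUND 15¢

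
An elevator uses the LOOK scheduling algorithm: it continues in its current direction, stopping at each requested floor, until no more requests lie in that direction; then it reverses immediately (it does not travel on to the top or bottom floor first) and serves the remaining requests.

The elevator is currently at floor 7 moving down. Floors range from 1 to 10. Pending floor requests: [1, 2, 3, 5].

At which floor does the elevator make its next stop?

Current floor: 7, direction: down
Requests above: []
Requests below: [1, 2, 3, 5]
Moving down and requests lie below → nearest below is max([1, 2, 3, 5]) = 5

Answer: 5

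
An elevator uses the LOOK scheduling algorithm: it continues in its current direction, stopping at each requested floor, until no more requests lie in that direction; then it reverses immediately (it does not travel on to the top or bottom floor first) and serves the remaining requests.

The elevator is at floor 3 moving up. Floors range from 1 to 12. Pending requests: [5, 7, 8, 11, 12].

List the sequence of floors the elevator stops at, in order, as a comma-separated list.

Current: 3, moving UP
Serve above first (ascending): [5, 7, 8, 11, 12]
Then reverse, serve below (descending): []

Answer: 5, 7, 8, 11, 12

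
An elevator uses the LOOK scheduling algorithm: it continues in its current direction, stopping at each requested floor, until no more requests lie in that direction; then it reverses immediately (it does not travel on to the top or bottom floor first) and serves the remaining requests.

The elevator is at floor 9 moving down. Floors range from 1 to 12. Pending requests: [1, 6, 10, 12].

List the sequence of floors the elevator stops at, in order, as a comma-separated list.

Current: 9, moving DOWN
Serve below first (descending): [6, 1]
Then reverse, serve above (ascending): [10, 12]

Answer: 6, 1, 10, 12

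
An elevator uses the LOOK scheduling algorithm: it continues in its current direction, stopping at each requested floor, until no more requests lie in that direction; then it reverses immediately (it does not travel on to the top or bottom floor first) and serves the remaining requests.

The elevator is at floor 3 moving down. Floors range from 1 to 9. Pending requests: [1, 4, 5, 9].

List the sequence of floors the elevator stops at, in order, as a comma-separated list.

Current: 3, moving DOWN
Serve below first (descending): [1]
Then reverse, serve above (ascending): [4, 5, 9]

Answer: 1, 4, 5, 9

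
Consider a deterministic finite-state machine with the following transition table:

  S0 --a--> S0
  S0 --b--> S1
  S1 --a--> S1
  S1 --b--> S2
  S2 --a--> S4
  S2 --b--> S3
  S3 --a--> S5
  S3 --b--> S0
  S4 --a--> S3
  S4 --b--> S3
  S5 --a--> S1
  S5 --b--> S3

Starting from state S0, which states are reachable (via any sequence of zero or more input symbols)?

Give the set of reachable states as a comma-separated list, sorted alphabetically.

Answer: S0, S1, S2, S3, S4, S5

Derivation:
BFS from S0:
  visit S0: S0--a-->S0 (seen), S0--b-->S1 (new)
  visit S1: S1--a-->S1 (seen), S1--b-->S2 (new)
  visit S2: S2--a-->S4 (new), S2--b-->S3 (new)
  visit S4: S4--a-->S3 (seen), S4--b-->S3 (seen)
  visit S3: S3--a-->S5 (new), S3--b-->S0 (seen)
  visit S5: S5--a-->S1 (seen), S5--b-->S3 (seen)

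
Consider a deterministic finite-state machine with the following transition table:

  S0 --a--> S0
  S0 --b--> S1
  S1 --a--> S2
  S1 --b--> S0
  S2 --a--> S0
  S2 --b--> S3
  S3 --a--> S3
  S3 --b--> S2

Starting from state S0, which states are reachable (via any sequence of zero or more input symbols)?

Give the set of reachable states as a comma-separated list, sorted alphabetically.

BFS from S0:
  visit S0: S0--a-->S0 (seen), S0--b-->S1 (new)
  visit S1: S1--a-->S2 (new), S1--b-->S0 (seen)
  visit S2: S2--a-->S0 (seen), S2--b-->S3 (new)
  visit S3: S3--a-->S3 (seen), S3--b-->S2 (seen)

Answer: S0, S1, S2, S3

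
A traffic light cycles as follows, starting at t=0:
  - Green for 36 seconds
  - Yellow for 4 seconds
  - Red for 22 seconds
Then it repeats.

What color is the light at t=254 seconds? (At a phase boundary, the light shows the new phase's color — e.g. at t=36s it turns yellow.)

Answer: green

Derivation:
Cycle length = 36 + 4 + 22 = 62s
t = 254, phase_t = 254 mod 62 = 6
6 < 36 (green end) → GREEN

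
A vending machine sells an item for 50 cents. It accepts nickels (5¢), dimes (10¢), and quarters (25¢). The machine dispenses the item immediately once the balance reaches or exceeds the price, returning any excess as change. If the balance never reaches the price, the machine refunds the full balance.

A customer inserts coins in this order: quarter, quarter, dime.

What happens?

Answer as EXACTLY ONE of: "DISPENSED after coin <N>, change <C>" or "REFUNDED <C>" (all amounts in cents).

Answer: DISPENSED after coin 2, change 0

Derivation:
Price: 50¢
Coin 1 (quarter, 25¢): balance = 25¢
Coin 2 (quarter, 25¢): balance = 50¢
  → balance >= price → DISPENSE, change = 50 - 50 = 0¢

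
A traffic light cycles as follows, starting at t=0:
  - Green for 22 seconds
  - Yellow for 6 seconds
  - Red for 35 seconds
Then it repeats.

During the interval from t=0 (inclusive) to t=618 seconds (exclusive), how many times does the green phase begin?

Answer: 10

Derivation:
Cycle = 22+6+35 = 63s
green phase starts at t = k*63 + 0 for k=0,1,2,...
Need k*63+0 < 618 → k < 9.810
k ∈ {0, ..., 9} → 10 starts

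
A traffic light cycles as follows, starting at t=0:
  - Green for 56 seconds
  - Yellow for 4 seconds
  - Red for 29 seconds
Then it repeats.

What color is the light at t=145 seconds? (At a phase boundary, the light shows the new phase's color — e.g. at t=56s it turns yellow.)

Cycle length = 56 + 4 + 29 = 89s
t = 145, phase_t = 145 mod 89 = 56
56 <= 56 < 60 (yellow end) → YELLOW

Answer: yellow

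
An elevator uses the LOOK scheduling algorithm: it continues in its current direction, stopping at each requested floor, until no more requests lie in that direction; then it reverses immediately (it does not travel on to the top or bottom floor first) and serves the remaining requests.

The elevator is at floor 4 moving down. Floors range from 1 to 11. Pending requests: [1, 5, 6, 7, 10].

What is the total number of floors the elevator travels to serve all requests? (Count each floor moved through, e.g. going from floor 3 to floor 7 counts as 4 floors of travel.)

Answer: 12

Derivation:
Start at floor 4 moving down, LOOK stop order: [1, 5, 6, 7, 10]
  4 → 1: |1-4| = 3, total = 3
  1 → 5: |5-1| = 4, total = 7
  5 → 6: |6-5| = 1, total = 8
  6 → 7: |7-6| = 1, total = 9
  7 → 10: |10-7| = 3, total = 12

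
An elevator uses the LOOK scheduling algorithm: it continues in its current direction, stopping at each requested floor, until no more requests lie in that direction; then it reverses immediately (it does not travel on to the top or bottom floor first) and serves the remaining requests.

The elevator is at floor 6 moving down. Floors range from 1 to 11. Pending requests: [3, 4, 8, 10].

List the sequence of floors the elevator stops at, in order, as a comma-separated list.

Answer: 4, 3, 8, 10

Derivation:
Current: 6, moving DOWN
Serve below first (descending): [4, 3]
Then reverse, serve above (ascending): [8, 10]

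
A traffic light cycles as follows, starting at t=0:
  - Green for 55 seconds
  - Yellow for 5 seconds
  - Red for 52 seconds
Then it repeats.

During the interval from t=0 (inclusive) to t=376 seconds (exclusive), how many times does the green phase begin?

Answer: 4

Derivation:
Cycle = 55+5+52 = 112s
green phase starts at t = k*112 + 0 for k=0,1,2,...
Need k*112+0 < 376 → k < 3.357
k ∈ {0, ..., 3} → 4 starts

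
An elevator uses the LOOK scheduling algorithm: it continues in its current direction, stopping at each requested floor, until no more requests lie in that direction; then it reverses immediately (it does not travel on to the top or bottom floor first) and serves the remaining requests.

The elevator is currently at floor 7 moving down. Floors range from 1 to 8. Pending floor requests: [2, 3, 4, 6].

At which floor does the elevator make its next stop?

Answer: 6

Derivation:
Current floor: 7, direction: down
Requests above: []
Requests below: [2, 3, 4, 6]
Moving down and requests lie below → nearest below is max([2, 3, 4, 6]) = 6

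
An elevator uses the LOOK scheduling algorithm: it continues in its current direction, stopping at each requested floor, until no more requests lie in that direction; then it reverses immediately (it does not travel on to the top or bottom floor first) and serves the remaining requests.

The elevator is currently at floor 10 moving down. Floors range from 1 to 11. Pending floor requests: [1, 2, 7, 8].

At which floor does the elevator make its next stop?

Answer: 8

Derivation:
Current floor: 10, direction: down
Requests above: []
Requests below: [1, 2, 7, 8]
Moving down and requests lie below → nearest below is max([1, 2, 7, 8]) = 8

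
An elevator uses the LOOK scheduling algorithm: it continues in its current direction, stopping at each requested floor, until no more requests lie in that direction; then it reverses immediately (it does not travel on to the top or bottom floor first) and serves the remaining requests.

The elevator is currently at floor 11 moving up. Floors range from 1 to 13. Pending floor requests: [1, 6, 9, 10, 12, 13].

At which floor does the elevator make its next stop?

Answer: 12

Derivation:
Current floor: 11, direction: up
Requests above: [12, 13]
Requests below: [1, 6, 9, 10]
Moving up and requests lie above → nearest above is min([12, 13]) = 12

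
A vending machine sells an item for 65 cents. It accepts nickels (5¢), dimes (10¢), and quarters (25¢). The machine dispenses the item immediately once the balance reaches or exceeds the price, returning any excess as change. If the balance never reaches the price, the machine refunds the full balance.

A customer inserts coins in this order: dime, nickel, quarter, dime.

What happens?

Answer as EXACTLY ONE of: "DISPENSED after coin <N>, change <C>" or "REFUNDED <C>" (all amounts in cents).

Price: 65¢
Coin 1 (dime, 10¢): balance = 10¢
Coin 2 (nickel, 5¢): balance = 15¢
Coin 3 (quarter, 25¢): balance = 40¢
Coin 4 (dime, 10¢): balance = 50¢
All coins inserted, balance 50¢ < price 65¢ → REFUND 50¢

Answer: REFUNDED 50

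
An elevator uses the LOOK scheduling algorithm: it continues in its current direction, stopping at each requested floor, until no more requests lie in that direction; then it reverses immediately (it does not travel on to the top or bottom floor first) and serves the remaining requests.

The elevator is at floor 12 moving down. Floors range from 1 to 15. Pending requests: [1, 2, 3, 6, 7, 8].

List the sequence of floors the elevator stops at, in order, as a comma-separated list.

Current: 12, moving DOWN
Serve below first (descending): [8, 7, 6, 3, 2, 1]
Then reverse, serve above (ascending): []

Answer: 8, 7, 6, 3, 2, 1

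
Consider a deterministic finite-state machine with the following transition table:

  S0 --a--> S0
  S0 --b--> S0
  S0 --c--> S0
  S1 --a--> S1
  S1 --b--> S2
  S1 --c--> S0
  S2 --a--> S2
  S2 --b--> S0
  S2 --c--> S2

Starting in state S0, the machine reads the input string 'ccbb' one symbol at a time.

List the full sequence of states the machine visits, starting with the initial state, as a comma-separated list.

Start: S0
  read 'c': S0 --c--> S0
  read 'c': S0 --c--> S0
  read 'b': S0 --b--> S0
  read 'b': S0 --b--> S0

Answer: S0, S0, S0, S0, S0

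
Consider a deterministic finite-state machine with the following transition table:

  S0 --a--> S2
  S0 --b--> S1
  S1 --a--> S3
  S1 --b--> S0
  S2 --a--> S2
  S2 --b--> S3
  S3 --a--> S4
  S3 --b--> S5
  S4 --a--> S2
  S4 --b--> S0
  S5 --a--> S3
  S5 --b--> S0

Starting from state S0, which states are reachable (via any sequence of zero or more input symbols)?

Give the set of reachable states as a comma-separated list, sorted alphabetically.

Answer: S0, S1, S2, S3, S4, S5

Derivation:
BFS from S0:
  visit S0: S0--a-->S2 (new), S0--b-->S1 (new)
  visit S2: S2--a-->S2 (seen), S2--b-->S3 (new)
  visit S1: S1--a-->S3 (seen), S1--b-->S0 (seen)
  visit S3: S3--a-->S4 (new), S3--b-->S5 (new)
  visit S4: S4--a-->S2 (seen), S4--b-->S0 (seen)
  visit S5: S5--a-->S3 (seen), S5--b-->S0 (seen)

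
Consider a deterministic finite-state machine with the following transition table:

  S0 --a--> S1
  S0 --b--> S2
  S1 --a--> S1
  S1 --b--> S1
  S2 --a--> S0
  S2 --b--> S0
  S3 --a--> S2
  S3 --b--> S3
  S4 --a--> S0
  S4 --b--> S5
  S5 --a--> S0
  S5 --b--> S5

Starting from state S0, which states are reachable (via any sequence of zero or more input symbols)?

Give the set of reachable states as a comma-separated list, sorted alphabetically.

Answer: S0, S1, S2

Derivation:
BFS from S0:
  visit S0: S0--a-->S1 (new), S0--b-->S2 (new)
  visit S1: S1--a-->S1 (seen), S1--b-->S1 (seen)
  visit S2: S2--a-->S0 (seen), S2--b-->S0 (seen)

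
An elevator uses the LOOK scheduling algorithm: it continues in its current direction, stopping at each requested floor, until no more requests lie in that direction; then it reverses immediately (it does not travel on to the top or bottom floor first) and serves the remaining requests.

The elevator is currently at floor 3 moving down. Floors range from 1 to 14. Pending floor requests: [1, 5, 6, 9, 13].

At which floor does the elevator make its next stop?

Answer: 1

Derivation:
Current floor: 3, direction: down
Requests above: [5, 6, 9, 13]
Requests below: [1]
Moving down and requests lie below → nearest below is max([1]) = 1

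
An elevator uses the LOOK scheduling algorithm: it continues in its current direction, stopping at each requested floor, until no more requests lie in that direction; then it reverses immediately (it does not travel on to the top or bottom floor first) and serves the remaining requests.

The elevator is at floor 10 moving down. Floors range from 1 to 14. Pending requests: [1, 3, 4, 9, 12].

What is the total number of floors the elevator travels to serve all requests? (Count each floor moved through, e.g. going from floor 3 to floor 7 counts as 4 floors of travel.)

Answer: 20

Derivation:
Start at floor 10 moving down, LOOK stop order: [9, 4, 3, 1, 12]
  10 → 9: |9-10| = 1, total = 1
  9 → 4: |4-9| = 5, total = 6
  4 → 3: |3-4| = 1, total = 7
  3 → 1: |1-3| = 2, total = 9
  1 → 12: |12-1| = 11, total = 20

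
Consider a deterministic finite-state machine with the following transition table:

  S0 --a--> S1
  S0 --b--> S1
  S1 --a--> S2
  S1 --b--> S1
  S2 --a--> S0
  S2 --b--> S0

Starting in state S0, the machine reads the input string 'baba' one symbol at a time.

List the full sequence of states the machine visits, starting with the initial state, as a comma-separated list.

Start: S0
  read 'b': S0 --b--> S1
  read 'a': S1 --a--> S2
  read 'b': S2 --b--> S0
  read 'a': S0 --a--> S1

Answer: S0, S1, S2, S0, S1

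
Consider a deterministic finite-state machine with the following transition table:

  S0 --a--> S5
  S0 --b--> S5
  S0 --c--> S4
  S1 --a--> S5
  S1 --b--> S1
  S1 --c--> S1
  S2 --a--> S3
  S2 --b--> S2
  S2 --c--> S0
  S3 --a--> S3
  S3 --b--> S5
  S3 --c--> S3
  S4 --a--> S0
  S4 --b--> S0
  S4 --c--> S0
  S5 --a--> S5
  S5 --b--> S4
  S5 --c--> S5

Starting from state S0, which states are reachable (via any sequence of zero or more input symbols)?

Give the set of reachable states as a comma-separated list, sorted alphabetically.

Answer: S0, S4, S5

Derivation:
BFS from S0:
  visit S0: S0--a-->S5 (new), S0--b-->S5 (seen), S0--c-->S4 (new)
  visit S5: S5--a-->S5 (seen), S5--b-->S4 (seen), S5--c-->S5 (seen)
  visit S4: S4--a-->S0 (seen), S4--b-->S0 (seen), S4--c-->S0 (seen)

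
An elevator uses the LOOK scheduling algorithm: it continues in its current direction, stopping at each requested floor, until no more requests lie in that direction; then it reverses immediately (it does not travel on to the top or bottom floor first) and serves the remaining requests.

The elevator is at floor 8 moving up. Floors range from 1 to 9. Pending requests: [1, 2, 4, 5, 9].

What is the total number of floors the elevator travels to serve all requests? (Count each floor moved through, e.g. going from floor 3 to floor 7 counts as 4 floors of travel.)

Start at floor 8 moving up, LOOK stop order: [9, 5, 4, 2, 1]
  8 → 9: |9-8| = 1, total = 1
  9 → 5: |5-9| = 4, total = 5
  5 → 4: |4-5| = 1, total = 6
  4 → 2: |2-4| = 2, total = 8
  2 → 1: |1-2| = 1, total = 9

Answer: 9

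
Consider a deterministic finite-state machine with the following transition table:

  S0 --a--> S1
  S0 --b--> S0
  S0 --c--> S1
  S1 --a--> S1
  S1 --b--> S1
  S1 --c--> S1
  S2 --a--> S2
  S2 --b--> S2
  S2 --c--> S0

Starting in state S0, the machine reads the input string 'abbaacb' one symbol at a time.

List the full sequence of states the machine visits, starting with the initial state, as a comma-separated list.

Start: S0
  read 'a': S0 --a--> S1
  read 'b': S1 --b--> S1
  read 'b': S1 --b--> S1
  read 'a': S1 --a--> S1
  read 'a': S1 --a--> S1
  read 'c': S1 --c--> S1
  read 'b': S1 --b--> S1

Answer: S0, S1, S1, S1, S1, S1, S1, S1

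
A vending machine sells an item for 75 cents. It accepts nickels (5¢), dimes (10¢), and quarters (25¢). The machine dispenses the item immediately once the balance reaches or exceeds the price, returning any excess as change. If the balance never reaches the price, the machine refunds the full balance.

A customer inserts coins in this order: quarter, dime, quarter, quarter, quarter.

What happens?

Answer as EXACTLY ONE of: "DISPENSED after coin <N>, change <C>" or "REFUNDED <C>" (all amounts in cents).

Answer: DISPENSED after coin 4, change 10

Derivation:
Price: 75¢
Coin 1 (quarter, 25¢): balance = 25¢
Coin 2 (dime, 10¢): balance = 35¢
Coin 3 (quarter, 25¢): balance = 60¢
Coin 4 (quarter, 25¢): balance = 85¢
  → balance >= price → DISPENSE, change = 85 - 75 = 10¢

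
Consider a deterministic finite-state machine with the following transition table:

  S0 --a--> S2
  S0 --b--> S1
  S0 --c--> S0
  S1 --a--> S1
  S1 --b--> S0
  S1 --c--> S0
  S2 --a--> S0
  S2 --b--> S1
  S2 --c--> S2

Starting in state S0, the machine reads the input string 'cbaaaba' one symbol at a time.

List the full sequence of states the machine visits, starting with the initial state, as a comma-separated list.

Start: S0
  read 'c': S0 --c--> S0
  read 'b': S0 --b--> S1
  read 'a': S1 --a--> S1
  read 'a': S1 --a--> S1
  read 'a': S1 --a--> S1
  read 'b': S1 --b--> S0
  read 'a': S0 --a--> S2

Answer: S0, S0, S1, S1, S1, S1, S0, S2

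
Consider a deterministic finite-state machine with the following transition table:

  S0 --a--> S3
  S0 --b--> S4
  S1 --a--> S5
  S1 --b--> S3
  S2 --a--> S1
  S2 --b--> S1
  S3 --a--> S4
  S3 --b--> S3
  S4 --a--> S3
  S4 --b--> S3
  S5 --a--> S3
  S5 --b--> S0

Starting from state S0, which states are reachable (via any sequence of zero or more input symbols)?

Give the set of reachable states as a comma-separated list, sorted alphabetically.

Answer: S0, S3, S4

Derivation:
BFS from S0:
  visit S0: S0--a-->S3 (new), S0--b-->S4 (new)
  visit S3: S3--a-->S4 (seen), S3--b-->S3 (seen)
  visit S4: S4--a-->S3 (seen), S4--b-->S3 (seen)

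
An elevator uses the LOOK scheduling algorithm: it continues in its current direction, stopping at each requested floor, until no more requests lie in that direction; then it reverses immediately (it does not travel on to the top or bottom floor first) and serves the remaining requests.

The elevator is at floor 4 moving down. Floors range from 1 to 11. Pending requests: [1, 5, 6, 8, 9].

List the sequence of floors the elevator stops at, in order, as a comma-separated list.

Current: 4, moving DOWN
Serve below first (descending): [1]
Then reverse, serve above (ascending): [5, 6, 8, 9]

Answer: 1, 5, 6, 8, 9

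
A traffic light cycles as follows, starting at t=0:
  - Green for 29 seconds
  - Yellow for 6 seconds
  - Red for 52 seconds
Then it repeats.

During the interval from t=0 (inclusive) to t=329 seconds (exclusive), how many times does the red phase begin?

Cycle = 29+6+52 = 87s
red phase starts at t = k*87 + 35 for k=0,1,2,...
Need k*87+35 < 329 → k < 3.379
k ∈ {0, ..., 3} → 4 starts

Answer: 4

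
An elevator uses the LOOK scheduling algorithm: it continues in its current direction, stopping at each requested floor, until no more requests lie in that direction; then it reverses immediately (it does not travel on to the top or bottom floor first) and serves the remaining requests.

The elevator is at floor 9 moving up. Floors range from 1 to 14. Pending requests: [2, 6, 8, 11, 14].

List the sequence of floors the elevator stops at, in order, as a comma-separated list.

Current: 9, moving UP
Serve above first (ascending): [11, 14]
Then reverse, serve below (descending): [8, 6, 2]

Answer: 11, 14, 8, 6, 2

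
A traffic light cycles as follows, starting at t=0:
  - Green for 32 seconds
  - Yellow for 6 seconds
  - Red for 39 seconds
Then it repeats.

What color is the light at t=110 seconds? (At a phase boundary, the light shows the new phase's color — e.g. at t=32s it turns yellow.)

Answer: yellow

Derivation:
Cycle length = 32 + 6 + 39 = 77s
t = 110, phase_t = 110 mod 77 = 33
32 <= 33 < 38 (yellow end) → YELLOW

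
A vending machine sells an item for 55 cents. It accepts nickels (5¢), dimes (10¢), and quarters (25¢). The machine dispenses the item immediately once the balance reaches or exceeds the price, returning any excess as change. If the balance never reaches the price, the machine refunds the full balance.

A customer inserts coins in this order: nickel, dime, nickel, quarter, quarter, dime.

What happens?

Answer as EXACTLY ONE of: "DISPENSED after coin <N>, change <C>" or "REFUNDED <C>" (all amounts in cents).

Answer: DISPENSED after coin 5, change 15

Derivation:
Price: 55¢
Coin 1 (nickel, 5¢): balance = 5¢
Coin 2 (dime, 10¢): balance = 15¢
Coin 3 (nickel, 5¢): balance = 20¢
Coin 4 (quarter, 25¢): balance = 45¢
Coin 5 (quarter, 25¢): balance = 70¢
  → balance >= price → DISPENSE, change = 70 - 55 = 15¢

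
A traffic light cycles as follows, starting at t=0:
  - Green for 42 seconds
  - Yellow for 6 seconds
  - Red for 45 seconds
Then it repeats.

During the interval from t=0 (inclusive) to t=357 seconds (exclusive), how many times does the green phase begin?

Answer: 4

Derivation:
Cycle = 42+6+45 = 93s
green phase starts at t = k*93 + 0 for k=0,1,2,...
Need k*93+0 < 357 → k < 3.839
k ∈ {0, ..., 3} → 4 starts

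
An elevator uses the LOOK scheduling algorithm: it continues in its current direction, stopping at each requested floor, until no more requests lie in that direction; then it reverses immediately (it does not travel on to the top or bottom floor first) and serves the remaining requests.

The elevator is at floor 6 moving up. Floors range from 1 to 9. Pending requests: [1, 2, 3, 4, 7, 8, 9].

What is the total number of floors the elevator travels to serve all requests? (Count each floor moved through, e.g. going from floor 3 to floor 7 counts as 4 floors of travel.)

Answer: 11

Derivation:
Start at floor 6 moving up, LOOK stop order: [7, 8, 9, 4, 3, 2, 1]
  6 → 7: |7-6| = 1, total = 1
  7 → 8: |8-7| = 1, total = 2
  8 → 9: |9-8| = 1, total = 3
  9 → 4: |4-9| = 5, total = 8
  4 → 3: |3-4| = 1, total = 9
  3 → 2: |2-3| = 1, total = 10
  2 → 1: |1-2| = 1, total = 11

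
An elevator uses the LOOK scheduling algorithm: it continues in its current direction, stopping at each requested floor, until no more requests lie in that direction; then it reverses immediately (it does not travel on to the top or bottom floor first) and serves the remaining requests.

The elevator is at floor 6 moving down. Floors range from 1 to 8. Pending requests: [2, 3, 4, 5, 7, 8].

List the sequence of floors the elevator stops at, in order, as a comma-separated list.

Answer: 5, 4, 3, 2, 7, 8

Derivation:
Current: 6, moving DOWN
Serve below first (descending): [5, 4, 3, 2]
Then reverse, serve above (ascending): [7, 8]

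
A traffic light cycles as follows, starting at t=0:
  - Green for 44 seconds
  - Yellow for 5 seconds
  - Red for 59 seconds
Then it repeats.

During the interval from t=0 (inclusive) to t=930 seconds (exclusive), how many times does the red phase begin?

Answer: 9

Derivation:
Cycle = 44+5+59 = 108s
red phase starts at t = k*108 + 49 for k=0,1,2,...
Need k*108+49 < 930 → k < 8.157
k ∈ {0, ..., 8} → 9 starts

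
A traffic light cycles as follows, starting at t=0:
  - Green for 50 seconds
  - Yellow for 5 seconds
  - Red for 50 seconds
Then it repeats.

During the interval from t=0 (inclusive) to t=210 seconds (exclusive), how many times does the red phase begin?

Cycle = 50+5+50 = 105s
red phase starts at t = k*105 + 55 for k=0,1,2,...
Need k*105+55 < 210 → k < 1.476
k ∈ {0, ..., 1} → 2 starts

Answer: 2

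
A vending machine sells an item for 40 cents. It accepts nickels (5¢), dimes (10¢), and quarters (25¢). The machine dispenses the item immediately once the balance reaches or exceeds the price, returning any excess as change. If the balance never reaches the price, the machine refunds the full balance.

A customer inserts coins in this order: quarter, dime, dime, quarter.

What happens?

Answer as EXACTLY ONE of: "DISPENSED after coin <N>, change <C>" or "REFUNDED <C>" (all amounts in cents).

Answer: DISPENSED after coin 3, change 5

Derivation:
Price: 40¢
Coin 1 (quarter, 25¢): balance = 25¢
Coin 2 (dime, 10¢): balance = 35¢
Coin 3 (dime, 10¢): balance = 45¢
  → balance >= price → DISPENSE, change = 45 - 40 = 5¢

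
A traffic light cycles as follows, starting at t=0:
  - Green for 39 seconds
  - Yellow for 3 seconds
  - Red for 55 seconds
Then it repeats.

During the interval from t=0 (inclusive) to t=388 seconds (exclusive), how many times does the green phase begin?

Cycle = 39+3+55 = 97s
green phase starts at t = k*97 + 0 for k=0,1,2,...
Need k*97+0 < 388 → k < 4.000
k ∈ {0, ..., 3} → 4 starts

Answer: 4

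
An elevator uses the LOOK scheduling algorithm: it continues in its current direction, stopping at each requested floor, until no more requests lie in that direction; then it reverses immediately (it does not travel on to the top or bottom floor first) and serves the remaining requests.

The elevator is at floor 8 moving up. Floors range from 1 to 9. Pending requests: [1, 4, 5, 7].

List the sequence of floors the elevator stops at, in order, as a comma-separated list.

Current: 8, moving UP
Serve above first (ascending): []
Then reverse, serve below (descending): [7, 5, 4, 1]

Answer: 7, 5, 4, 1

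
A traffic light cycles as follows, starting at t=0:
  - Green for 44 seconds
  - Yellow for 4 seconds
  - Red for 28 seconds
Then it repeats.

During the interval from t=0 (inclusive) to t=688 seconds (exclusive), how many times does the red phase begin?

Answer: 9

Derivation:
Cycle = 44+4+28 = 76s
red phase starts at t = k*76 + 48 for k=0,1,2,...
Need k*76+48 < 688 → k < 8.421
k ∈ {0, ..., 8} → 9 starts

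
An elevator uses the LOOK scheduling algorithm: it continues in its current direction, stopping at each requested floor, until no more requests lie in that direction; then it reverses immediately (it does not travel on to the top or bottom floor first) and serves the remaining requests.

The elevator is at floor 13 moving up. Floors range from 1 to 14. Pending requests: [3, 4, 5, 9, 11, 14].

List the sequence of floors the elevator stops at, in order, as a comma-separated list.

Current: 13, moving UP
Serve above first (ascending): [14]
Then reverse, serve below (descending): [11, 9, 5, 4, 3]

Answer: 14, 11, 9, 5, 4, 3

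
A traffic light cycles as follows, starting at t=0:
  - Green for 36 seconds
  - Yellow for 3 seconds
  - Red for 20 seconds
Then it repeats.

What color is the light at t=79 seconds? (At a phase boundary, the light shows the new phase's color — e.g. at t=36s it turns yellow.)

Answer: green

Derivation:
Cycle length = 36 + 3 + 20 = 59s
t = 79, phase_t = 79 mod 59 = 20
20 < 36 (green end) → GREEN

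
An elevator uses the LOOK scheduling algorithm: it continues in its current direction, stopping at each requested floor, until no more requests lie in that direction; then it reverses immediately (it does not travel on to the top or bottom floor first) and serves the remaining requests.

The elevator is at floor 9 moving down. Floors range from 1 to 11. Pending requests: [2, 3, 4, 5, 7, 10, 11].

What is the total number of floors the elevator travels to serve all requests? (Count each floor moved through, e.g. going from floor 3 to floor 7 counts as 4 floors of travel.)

Answer: 16

Derivation:
Start at floor 9 moving down, LOOK stop order: [7, 5, 4, 3, 2, 10, 11]
  9 → 7: |7-9| = 2, total = 2
  7 → 5: |5-7| = 2, total = 4
  5 → 4: |4-5| = 1, total = 5
  4 → 3: |3-4| = 1, total = 6
  3 → 2: |2-3| = 1, total = 7
  2 → 10: |10-2| = 8, total = 15
  10 → 11: |11-10| = 1, total = 16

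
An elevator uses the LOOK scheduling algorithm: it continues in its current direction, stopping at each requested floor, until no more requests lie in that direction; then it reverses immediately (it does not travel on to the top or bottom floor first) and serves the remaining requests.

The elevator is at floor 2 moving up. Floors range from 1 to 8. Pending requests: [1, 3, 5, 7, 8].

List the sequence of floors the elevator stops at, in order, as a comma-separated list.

Current: 2, moving UP
Serve above first (ascending): [3, 5, 7, 8]
Then reverse, serve below (descending): [1]

Answer: 3, 5, 7, 8, 1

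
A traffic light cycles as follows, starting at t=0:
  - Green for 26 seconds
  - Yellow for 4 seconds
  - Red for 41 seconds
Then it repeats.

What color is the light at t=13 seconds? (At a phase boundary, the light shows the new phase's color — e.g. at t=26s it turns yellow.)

Cycle length = 26 + 4 + 41 = 71s
t = 13, phase_t = 13 mod 71 = 13
13 < 26 (green end) → GREEN

Answer: green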